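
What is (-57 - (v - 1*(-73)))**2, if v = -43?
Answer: 7569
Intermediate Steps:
(-57 - (v - 1*(-73)))**2 = (-57 - (-43 - 1*(-73)))**2 = (-57 - (-43 + 73))**2 = (-57 - 1*30)**2 = (-57 - 30)**2 = (-87)**2 = 7569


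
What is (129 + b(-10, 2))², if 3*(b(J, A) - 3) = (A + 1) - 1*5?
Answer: 155236/9 ≈ 17248.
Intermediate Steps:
b(J, A) = 5/3 + A/3 (b(J, A) = 3 + ((A + 1) - 1*5)/3 = 3 + ((1 + A) - 5)/3 = 3 + (-4 + A)/3 = 3 + (-4/3 + A/3) = 5/3 + A/3)
(129 + b(-10, 2))² = (129 + (5/3 + (⅓)*2))² = (129 + (5/3 + ⅔))² = (129 + 7/3)² = (394/3)² = 155236/9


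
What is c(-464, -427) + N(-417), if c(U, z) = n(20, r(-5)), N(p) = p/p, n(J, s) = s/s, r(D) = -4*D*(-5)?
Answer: 2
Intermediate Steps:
r(D) = 20*D
n(J, s) = 1
N(p) = 1
c(U, z) = 1
c(-464, -427) + N(-417) = 1 + 1 = 2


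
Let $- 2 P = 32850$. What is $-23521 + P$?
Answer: $-39946$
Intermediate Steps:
$P = -16425$ ($P = \left(- \frac{1}{2}\right) 32850 = -16425$)
$-23521 + P = -23521 - 16425 = -39946$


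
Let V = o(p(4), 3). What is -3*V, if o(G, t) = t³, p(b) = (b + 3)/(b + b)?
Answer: -81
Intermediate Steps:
p(b) = (3 + b)/(2*b) (p(b) = (3 + b)/((2*b)) = (3 + b)*(1/(2*b)) = (3 + b)/(2*b))
V = 27 (V = 3³ = 27)
-3*V = -3*27 = -81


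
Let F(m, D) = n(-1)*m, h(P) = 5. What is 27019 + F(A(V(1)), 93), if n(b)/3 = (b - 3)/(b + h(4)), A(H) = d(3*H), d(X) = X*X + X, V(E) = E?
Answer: 26983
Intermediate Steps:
d(X) = X + X**2 (d(X) = X**2 + X = X + X**2)
A(H) = 3*H*(1 + 3*H) (A(H) = (3*H)*(1 + 3*H) = 3*H*(1 + 3*H))
n(b) = 3*(-3 + b)/(5 + b) (n(b) = 3*((b - 3)/(b + 5)) = 3*((-3 + b)/(5 + b)) = 3*(-3 + b)/(5 + b))
F(m, D) = -3*m (F(m, D) = (3*(-3 - 1)/(5 - 1))*m = (3*(-4)/4)*m = (3*(1/4)*(-4))*m = -3*m)
27019 + F(A(V(1)), 93) = 27019 - 9*(1 + 3*1) = 27019 - 9*(1 + 3) = 27019 - 9*4 = 27019 - 3*12 = 27019 - 36 = 26983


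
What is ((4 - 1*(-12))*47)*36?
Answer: 27072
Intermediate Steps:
((4 - 1*(-12))*47)*36 = ((4 + 12)*47)*36 = (16*47)*36 = 752*36 = 27072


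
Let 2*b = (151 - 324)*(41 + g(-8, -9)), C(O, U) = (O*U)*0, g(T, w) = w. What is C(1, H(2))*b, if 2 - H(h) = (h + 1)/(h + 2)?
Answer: 0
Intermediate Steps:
H(h) = 2 - (1 + h)/(2 + h) (H(h) = 2 - (h + 1)/(h + 2) = 2 - (1 + h)/(2 + h))
C(O, U) = 0
b = -2768 (b = ((151 - 324)*(41 - 9))/2 = (-173*32)/2 = (½)*(-5536) = -2768)
C(1, H(2))*b = 0*(-2768) = 0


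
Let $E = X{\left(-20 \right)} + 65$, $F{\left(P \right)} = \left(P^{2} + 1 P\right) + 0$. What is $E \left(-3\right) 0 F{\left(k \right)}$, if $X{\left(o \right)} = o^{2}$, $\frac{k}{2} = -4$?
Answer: $0$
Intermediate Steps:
$k = -8$ ($k = 2 \left(-4\right) = -8$)
$F{\left(P \right)} = P + P^{2}$ ($F{\left(P \right)} = \left(P^{2} + P\right) + 0 = \left(P + P^{2}\right) + 0 = P + P^{2}$)
$E = 465$ ($E = \left(-20\right)^{2} + 65 = 400 + 65 = 465$)
$E \left(-3\right) 0 F{\left(k \right)} = 465 \left(-3\right) 0 \left(- 8 \left(1 - 8\right)\right) = 465 \cdot 0 \left(\left(-8\right) \left(-7\right)\right) = 465 \cdot 0 \cdot 56 = 465 \cdot 0 = 0$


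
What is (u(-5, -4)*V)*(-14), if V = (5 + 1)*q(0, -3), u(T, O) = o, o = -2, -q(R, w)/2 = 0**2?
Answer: 0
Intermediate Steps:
q(R, w) = 0 (q(R, w) = -2*0**2 = -2*0 = 0)
u(T, O) = -2
V = 0 (V = (5 + 1)*0 = 6*0 = 0)
(u(-5, -4)*V)*(-14) = -2*0*(-14) = 0*(-14) = 0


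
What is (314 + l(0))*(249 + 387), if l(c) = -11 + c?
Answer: 192708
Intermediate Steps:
(314 + l(0))*(249 + 387) = (314 + (-11 + 0))*(249 + 387) = (314 - 11)*636 = 303*636 = 192708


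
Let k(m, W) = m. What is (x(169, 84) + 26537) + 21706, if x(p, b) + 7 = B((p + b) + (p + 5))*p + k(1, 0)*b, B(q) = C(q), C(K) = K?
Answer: 120483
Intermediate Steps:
B(q) = q
x(p, b) = -7 + b + p*(5 + b + 2*p) (x(p, b) = -7 + (((p + b) + (p + 5))*p + 1*b) = -7 + (((b + p) + (5 + p))*p + b) = -7 + ((5 + b + 2*p)*p + b) = -7 + (p*(5 + b + 2*p) + b) = -7 + (b + p*(5 + b + 2*p)) = -7 + b + p*(5 + b + 2*p))
(x(169, 84) + 26537) + 21706 = ((-7 + 84 + 169*(5 + 84 + 2*169)) + 26537) + 21706 = ((-7 + 84 + 169*(5 + 84 + 338)) + 26537) + 21706 = ((-7 + 84 + 169*427) + 26537) + 21706 = ((-7 + 84 + 72163) + 26537) + 21706 = (72240 + 26537) + 21706 = 98777 + 21706 = 120483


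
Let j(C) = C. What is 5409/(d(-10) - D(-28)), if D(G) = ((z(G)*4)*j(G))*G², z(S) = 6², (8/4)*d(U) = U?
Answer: 5409/3161083 ≈ 0.0017111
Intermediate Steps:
d(U) = U/2
z(S) = 36
D(G) = 144*G³ (D(G) = ((36*4)*G)*G² = (144*G)*G² = 144*G³)
5409/(d(-10) - D(-28)) = 5409/((½)*(-10) - 144*(-28)³) = 5409/(-5 - 144*(-21952)) = 5409/(-5 - 1*(-3161088)) = 5409/(-5 + 3161088) = 5409/3161083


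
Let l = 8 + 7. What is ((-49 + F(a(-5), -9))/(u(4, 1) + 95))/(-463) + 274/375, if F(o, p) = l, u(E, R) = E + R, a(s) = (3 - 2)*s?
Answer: 253979/347250 ≈ 0.73140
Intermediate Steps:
a(s) = s (a(s) = 1*s = s)
l = 15
F(o, p) = 15
((-49 + F(a(-5), -9))/(u(4, 1) + 95))/(-463) + 274/375 = ((-49 + 15)/((4 + 1) + 95))/(-463) + 274/375 = -34/(5 + 95)*(-1/463) + 274*(1/375) = -34/100*(-1/463) + 274/375 = -34*1/100*(-1/463) + 274/375 = -17/50*(-1/463) + 274/375 = 17/23150 + 274/375 = 253979/347250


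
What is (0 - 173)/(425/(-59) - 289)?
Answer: 10207/17476 ≈ 0.58406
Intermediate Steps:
(0 - 173)/(425/(-59) - 289) = -173/(425*(-1/59) - 289) = -173/(-425/59 - 289) = -173/(-17476/59) = -173*(-59/17476) = 10207/17476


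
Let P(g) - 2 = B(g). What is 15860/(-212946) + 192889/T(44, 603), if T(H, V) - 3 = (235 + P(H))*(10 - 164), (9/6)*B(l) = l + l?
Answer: -62695562261/14543040597 ≈ -4.3110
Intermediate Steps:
B(l) = 4*l/3 (B(l) = 2*(l + l)/3 = 2*(2*l)/3 = 4*l/3)
P(g) = 2 + 4*g/3
T(H, V) = -36495 - 616*H/3 (T(H, V) = 3 + (235 + (2 + 4*H/3))*(10 - 164) = 3 + (237 + 4*H/3)*(-154) = 3 + (-36498 - 616*H/3) = -36495 - 616*H/3)
15860/(-212946) + 192889/T(44, 603) = 15860/(-212946) + 192889/(-36495 - 616/3*44) = 15860*(-1/212946) + 192889/(-36495 - 27104/3) = -7930/106473 + 192889/(-136589/3) = -7930/106473 + 192889*(-3/136589) = -7930/106473 - 578667/136589 = -62695562261/14543040597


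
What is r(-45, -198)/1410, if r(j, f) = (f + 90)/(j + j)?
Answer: 1/1175 ≈ 0.00085106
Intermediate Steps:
r(j, f) = (90 + f)/(2*j) (r(j, f) = (90 + f)/((2*j)) = (90 + f)*(1/(2*j)) = (90 + f)/(2*j))
r(-45, -198)/1410 = ((½)*(90 - 198)/(-45))/1410 = ((½)*(-1/45)*(-108))*(1/1410) = (6/5)*(1/1410) = 1/1175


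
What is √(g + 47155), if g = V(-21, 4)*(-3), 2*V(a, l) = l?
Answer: √47149 ≈ 217.14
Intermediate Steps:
V(a, l) = l/2
g = -6 (g = ((½)*4)*(-3) = 2*(-3) = -6)
√(g + 47155) = √(-6 + 47155) = √47149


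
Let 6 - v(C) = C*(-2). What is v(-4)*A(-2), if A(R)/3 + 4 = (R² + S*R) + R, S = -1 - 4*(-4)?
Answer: 192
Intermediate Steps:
S = 15 (S = -1 + 16 = 15)
v(C) = 6 + 2*C (v(C) = 6 - C*(-2) = 6 - (-2)*C = 6 + 2*C)
A(R) = -12 + 3*R² + 48*R (A(R) = -12 + 3*((R² + 15*R) + R) = -12 + 3*(R² + 16*R) = -12 + (3*R² + 48*R) = -12 + 3*R² + 48*R)
v(-4)*A(-2) = (6 + 2*(-4))*(-12 + 3*(-2)² + 48*(-2)) = (6 - 8)*(-12 + 3*4 - 96) = -2*(-12 + 12 - 96) = -2*(-96) = 192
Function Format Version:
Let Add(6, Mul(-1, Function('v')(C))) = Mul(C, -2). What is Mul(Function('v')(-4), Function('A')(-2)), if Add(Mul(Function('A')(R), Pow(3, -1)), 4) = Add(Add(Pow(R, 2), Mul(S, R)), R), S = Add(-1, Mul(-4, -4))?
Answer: 192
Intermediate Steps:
S = 15 (S = Add(-1, 16) = 15)
Function('v')(C) = Add(6, Mul(2, C)) (Function('v')(C) = Add(6, Mul(-1, Mul(C, -2))) = Add(6, Mul(-1, Mul(-2, C))) = Add(6, Mul(2, C)))
Function('A')(R) = Add(-12, Mul(3, Pow(R, 2)), Mul(48, R)) (Function('A')(R) = Add(-12, Mul(3, Add(Add(Pow(R, 2), Mul(15, R)), R))) = Add(-12, Mul(3, Add(Pow(R, 2), Mul(16, R)))) = Add(-12, Add(Mul(3, Pow(R, 2)), Mul(48, R))) = Add(-12, Mul(3, Pow(R, 2)), Mul(48, R)))
Mul(Function('v')(-4), Function('A')(-2)) = Mul(Add(6, Mul(2, -4)), Add(-12, Mul(3, Pow(-2, 2)), Mul(48, -2))) = Mul(Add(6, -8), Add(-12, Mul(3, 4), -96)) = Mul(-2, Add(-12, 12, -96)) = Mul(-2, -96) = 192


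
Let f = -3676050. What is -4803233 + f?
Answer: -8479283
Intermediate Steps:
-4803233 + f = -4803233 - 3676050 = -8479283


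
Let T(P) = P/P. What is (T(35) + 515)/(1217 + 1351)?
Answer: 43/214 ≈ 0.20093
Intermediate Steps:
T(P) = 1
(T(35) + 515)/(1217 + 1351) = (1 + 515)/(1217 + 1351) = 516/2568 = 516*(1/2568) = 43/214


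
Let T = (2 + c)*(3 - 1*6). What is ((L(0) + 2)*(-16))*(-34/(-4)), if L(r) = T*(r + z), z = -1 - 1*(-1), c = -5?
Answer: -272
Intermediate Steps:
T = 9 (T = (2 - 5)*(3 - 1*6) = -3*(3 - 6) = -3*(-3) = 9)
z = 0 (z = -1 + 1 = 0)
L(r) = 9*r (L(r) = 9*(r + 0) = 9*r)
((L(0) + 2)*(-16))*(-34/(-4)) = ((9*0 + 2)*(-16))*(-34/(-4)) = ((0 + 2)*(-16))*(-34*(-¼)) = (2*(-16))*(17/2) = -32*17/2 = -272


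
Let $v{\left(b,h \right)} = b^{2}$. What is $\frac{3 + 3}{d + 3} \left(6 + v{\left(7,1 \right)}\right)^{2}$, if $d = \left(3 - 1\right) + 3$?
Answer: $\frac{9075}{4} \approx 2268.8$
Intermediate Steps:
$d = 5$ ($d = 2 + 3 = 5$)
$\frac{3 + 3}{d + 3} \left(6 + v{\left(7,1 \right)}\right)^{2} = \frac{3 + 3}{5 + 3} \left(6 + 7^{2}\right)^{2} = \frac{6}{8} \left(6 + 49\right)^{2} = 6 \cdot \frac{1}{8} \cdot 55^{2} = \frac{3}{4} \cdot 3025 = \frac{9075}{4}$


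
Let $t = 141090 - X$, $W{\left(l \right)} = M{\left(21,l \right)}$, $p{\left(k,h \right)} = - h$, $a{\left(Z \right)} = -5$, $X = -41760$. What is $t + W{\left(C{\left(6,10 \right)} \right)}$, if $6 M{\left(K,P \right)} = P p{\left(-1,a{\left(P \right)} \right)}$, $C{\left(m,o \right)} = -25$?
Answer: $\frac{1096975}{6} \approx 1.8283 \cdot 10^{5}$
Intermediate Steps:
$M{\left(K,P \right)} = \frac{5 P}{6}$ ($M{\left(K,P \right)} = \frac{P \left(\left(-1\right) \left(-5\right)\right)}{6} = \frac{P 5}{6} = \frac{5 P}{6}$)
$W{\left(l \right)} = \frac{5 l}{6}$
$t = 182850$ ($t = 141090 - -41760 = 141090 + 41760 = 182850$)
$t + W{\left(C{\left(6,10 \right)} \right)} = 182850 + \frac{5}{6} \left(-25\right) = 182850 - \frac{125}{6} = \frac{1096975}{6}$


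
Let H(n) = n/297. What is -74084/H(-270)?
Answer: 407462/5 ≈ 81492.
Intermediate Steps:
H(n) = n/297 (H(n) = n*(1/297) = n/297)
-74084/H(-270) = -74084/((1/297)*(-270)) = -74084/(-10/11) = -74084*(-11/10) = 407462/5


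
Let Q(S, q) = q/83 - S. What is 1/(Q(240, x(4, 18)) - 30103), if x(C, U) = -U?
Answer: -83/2518487 ≈ -3.2956e-5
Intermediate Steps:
Q(S, q) = -S + q/83 (Q(S, q) = q*(1/83) - S = q/83 - S = -S + q/83)
1/(Q(240, x(4, 18)) - 30103) = 1/((-1*240 + (-1*18)/83) - 30103) = 1/((-240 + (1/83)*(-18)) - 30103) = 1/((-240 - 18/83) - 30103) = 1/(-19938/83 - 30103) = 1/(-2518487/83) = -83/2518487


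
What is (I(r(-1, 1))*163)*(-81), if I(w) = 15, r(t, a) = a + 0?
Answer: -198045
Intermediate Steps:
r(t, a) = a
(I(r(-1, 1))*163)*(-81) = (15*163)*(-81) = 2445*(-81) = -198045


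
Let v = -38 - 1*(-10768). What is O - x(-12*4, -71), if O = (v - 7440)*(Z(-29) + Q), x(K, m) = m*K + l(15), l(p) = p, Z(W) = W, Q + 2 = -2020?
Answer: -6751213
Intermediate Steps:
Q = -2022 (Q = -2 - 2020 = -2022)
v = 10730 (v = -38 + 10768 = 10730)
x(K, m) = 15 + K*m (x(K, m) = m*K + 15 = K*m + 15 = 15 + K*m)
O = -6747790 (O = (10730 - 7440)*(-29 - 2022) = 3290*(-2051) = -6747790)
O - x(-12*4, -71) = -6747790 - (15 - 12*4*(-71)) = -6747790 - (15 - 48*(-71)) = -6747790 - (15 + 3408) = -6747790 - 1*3423 = -6747790 - 3423 = -6751213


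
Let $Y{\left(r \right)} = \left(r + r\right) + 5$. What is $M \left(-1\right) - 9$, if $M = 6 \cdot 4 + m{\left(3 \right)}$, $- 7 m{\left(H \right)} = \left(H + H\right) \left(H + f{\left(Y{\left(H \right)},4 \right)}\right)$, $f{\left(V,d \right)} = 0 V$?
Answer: $- \frac{213}{7} \approx -30.429$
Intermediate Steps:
$Y{\left(r \right)} = 5 + 2 r$ ($Y{\left(r \right)} = 2 r + 5 = 5 + 2 r$)
$f{\left(V,d \right)} = 0$
$m{\left(H \right)} = - \frac{2 H^{2}}{7}$ ($m{\left(H \right)} = - \frac{\left(H + H\right) \left(H + 0\right)}{7} = - \frac{2 H H}{7} = - \frac{2 H^{2}}{7}$)
$M = \frac{150}{7}$ ($M = 6 \cdot 4 - \frac{2 \cdot 3^{2}}{7} = 24 - \frac{18}{7} = \frac{150}{7} \approx 21.429$)
$M \left(-1\right) - 9 = \frac{150}{7} \left(-1\right) - 9 = - \frac{150}{7} - 9 = - \frac{213}{7}$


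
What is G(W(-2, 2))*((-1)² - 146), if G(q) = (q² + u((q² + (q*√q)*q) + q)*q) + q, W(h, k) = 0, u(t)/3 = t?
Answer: 0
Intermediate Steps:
u(t) = 3*t
G(q) = q + q² + q*(3*q + 3*q² + 3*q^(5/2)) (G(q) = (q² + (3*((q² + (q*√q)*q) + q))*q) + q = (q² + (3*((q² + q^(3/2)*q) + q))*q) + q = (q² + (3*((q² + q^(5/2)) + q))*q) + q = (q² + (3*(q + q² + q^(5/2)))*q) + q = (q² + (3*q + 3*q² + 3*q^(5/2))*q) + q = (q² + q*(3*q + 3*q² + 3*q^(5/2))) + q = q + q² + q*(3*q + 3*q² + 3*q^(5/2)))
G(W(-2, 2))*((-1)² - 146) = (0*(1 + 3*0² + 3*0^(5/2) + 4*0))*((-1)² - 146) = (0*(1 + 3*0 + 3*0 + 0))*(1 - 146) = (0*(1 + 0 + 0 + 0))*(-145) = (0*1)*(-145) = 0*(-145) = 0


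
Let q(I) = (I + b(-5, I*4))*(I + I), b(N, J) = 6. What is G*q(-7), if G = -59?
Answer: -826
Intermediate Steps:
q(I) = 2*I*(6 + I) (q(I) = (I + 6)*(I + I) = (6 + I)*(2*I) = 2*I*(6 + I))
G*q(-7) = -118*(-7)*(6 - 7) = -118*(-7)*(-1) = -59*14 = -826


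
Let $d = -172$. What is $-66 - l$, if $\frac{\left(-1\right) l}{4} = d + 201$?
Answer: $50$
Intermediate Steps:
$l = -116$ ($l = - 4 \left(-172 + 201\right) = \left(-4\right) 29 = -116$)
$-66 - l = -66 - -116 = -66 + 116 = 50$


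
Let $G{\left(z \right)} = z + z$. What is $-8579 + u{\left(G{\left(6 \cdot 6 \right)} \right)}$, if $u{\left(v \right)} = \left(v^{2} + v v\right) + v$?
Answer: $1861$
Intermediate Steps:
$G{\left(z \right)} = 2 z$
$u{\left(v \right)} = v + 2 v^{2}$ ($u{\left(v \right)} = \left(v^{2} + v^{2}\right) + v = 2 v^{2} + v = v + 2 v^{2}$)
$-8579 + u{\left(G{\left(6 \cdot 6 \right)} \right)} = -8579 + 2 \cdot 6 \cdot 6 \left(1 + 2 \cdot 2 \cdot 6 \cdot 6\right) = -8579 + 2 \cdot 36 \left(1 + 2 \cdot 2 \cdot 36\right) = -8579 + 72 \left(1 + 2 \cdot 72\right) = -8579 + 72 \left(1 + 144\right) = -8579 + 72 \cdot 145 = -8579 + 10440 = 1861$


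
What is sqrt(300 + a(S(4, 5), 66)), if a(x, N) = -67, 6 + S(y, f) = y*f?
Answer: sqrt(233) ≈ 15.264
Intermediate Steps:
S(y, f) = -6 + f*y (S(y, f) = -6 + y*f = -6 + f*y)
sqrt(300 + a(S(4, 5), 66)) = sqrt(300 - 67) = sqrt(233)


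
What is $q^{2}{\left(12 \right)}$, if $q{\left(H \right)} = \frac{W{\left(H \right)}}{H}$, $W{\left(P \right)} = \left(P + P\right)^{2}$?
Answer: $2304$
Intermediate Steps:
$W{\left(P \right)} = 4 P^{2}$ ($W{\left(P \right)} = \left(2 P\right)^{2} = 4 P^{2}$)
$q{\left(H \right)} = 4 H$ ($q{\left(H \right)} = \frac{4 H^{2}}{H} = 4 H$)
$q^{2}{\left(12 \right)} = \left(4 \cdot 12\right)^{2} = 48^{2} = 2304$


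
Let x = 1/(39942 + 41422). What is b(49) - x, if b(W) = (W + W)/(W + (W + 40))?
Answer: 3986767/5614116 ≈ 0.71013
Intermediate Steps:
x = 1/81364 ≈ 1.2290e-5
b(W) = 2*W/(40 + 2*W) (b(W) = (2*W)/(W + (40 + W)) = (2*W)/(40 + 2*W) = 2*W/(40 + 2*W))
b(49) - x = 49/(20 + 49) - 1*1/81364 = 49/69 - 1/81364 = 3986767/5614116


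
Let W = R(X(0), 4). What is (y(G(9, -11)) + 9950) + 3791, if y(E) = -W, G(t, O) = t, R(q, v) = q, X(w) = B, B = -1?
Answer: 13742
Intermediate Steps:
X(w) = -1
W = -1
y(E) = 1 (y(E) = -1*(-1) = 1)
(y(G(9, -11)) + 9950) + 3791 = (1 + 9950) + 3791 = 9951 + 3791 = 13742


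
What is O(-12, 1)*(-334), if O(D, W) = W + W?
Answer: -668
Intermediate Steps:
O(D, W) = 2*W
O(-12, 1)*(-334) = (2*1)*(-334) = 2*(-334) = -668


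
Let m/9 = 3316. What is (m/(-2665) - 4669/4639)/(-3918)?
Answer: 150889201/48437979330 ≈ 0.0031151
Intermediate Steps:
m = 29844 (m = 9*3316 = 29844)
(m/(-2665) - 4669/4639)/(-3918) = (29844/(-2665) - 4669/4639)/(-3918) = (29844*(-1/2665) - 4669*1/4639)*(-1/3918) = (-29844/2665 - 4669/4639)*(-1/3918) = -150889201/12362935*(-1/3918) = 150889201/48437979330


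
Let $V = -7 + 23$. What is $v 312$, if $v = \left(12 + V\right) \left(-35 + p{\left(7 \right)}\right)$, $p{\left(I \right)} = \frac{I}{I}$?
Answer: $-297024$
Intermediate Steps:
$p{\left(I \right)} = 1$
$V = 16$
$v = -952$ ($v = \left(12 + 16\right) \left(-35 + 1\right) = 28 \left(-34\right) = -952$)
$v 312 = \left(-952\right) 312 = -297024$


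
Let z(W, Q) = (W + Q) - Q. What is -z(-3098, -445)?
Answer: 3098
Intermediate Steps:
z(W, Q) = W (z(W, Q) = (Q + W) - Q = W)
-z(-3098, -445) = -1*(-3098) = 3098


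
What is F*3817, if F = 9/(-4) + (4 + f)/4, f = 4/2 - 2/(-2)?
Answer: -3817/2 ≈ -1908.5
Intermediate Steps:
f = 3 (f = 4*(1/2) - 2*(-1/2) = 2 + 1 = 3)
F = -1/2 (F = 9/(-4) + (4 + 3)/4 = 9*(-1/4) + 7*(1/4) = -9/4 + 7/4 = -1/2 ≈ -0.50000)
F*3817 = -1/2*3817 = -3817/2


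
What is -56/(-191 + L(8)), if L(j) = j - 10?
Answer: 56/193 ≈ 0.29016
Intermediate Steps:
L(j) = -10 + j
-56/(-191 + L(8)) = -56/(-191 + (-10 + 8)) = -56/(-191 - 2) = -56/(-193) = -56*(-1/193) = 56/193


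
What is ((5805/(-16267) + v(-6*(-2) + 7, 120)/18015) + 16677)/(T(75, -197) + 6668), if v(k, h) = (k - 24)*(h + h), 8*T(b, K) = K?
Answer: 2606437779152/1038315241049 ≈ 2.5103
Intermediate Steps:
T(b, K) = K/8
v(k, h) = 2*h*(-24 + k) (v(k, h) = (-24 + k)*(2*h) = 2*h*(-24 + k))
((5805/(-16267) + v(-6*(-2) + 7, 120)/18015) + 16677)/(T(75, -197) + 6668) = ((5805/(-16267) + (2*120*(-24 + (-6*(-2) + 7)))/18015) + 16677)/((1/8)*(-197) + 6668) = ((5805*(-1/16267) + (2*120*(-24 + (12 + 7)))*(1/18015)) + 16677)/(-197/8 + 6668) = ((-5805/16267 + (2*120*(-24 + 19))*(1/18015)) + 16677)/(53147/8) = ((-5805/16267 + (2*120*(-5))*(1/18015)) + 16677)*(8/53147) = ((-5805/16267 - 1200*1/18015) + 16677)*(8/53147) = ((-5805/16267 - 80/1201) + 16677)*(8/53147) = (-8273165/19536667 + 16677)*(8/53147) = (325804722394/19536667)*(8/53147) = 2606437779152/1038315241049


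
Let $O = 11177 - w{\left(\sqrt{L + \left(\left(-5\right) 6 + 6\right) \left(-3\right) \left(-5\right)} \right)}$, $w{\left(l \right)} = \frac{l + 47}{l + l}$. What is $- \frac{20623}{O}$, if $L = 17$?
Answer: $\frac{2021054 i}{- 1095297 i + 47 \sqrt{7}} \approx -1.8452 + 0.00020949 i$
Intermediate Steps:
$w{\left(l \right)} = \frac{47 + l}{2 l}$
$O = 11177 + \frac{i \sqrt{7} \left(47 + 7 i \sqrt{7}\right)}{98}$ ($O = 11177 - \frac{47 + \sqrt{17 + \left(\left(-5\right) 6 + 6\right) \left(-3\right) \left(-5\right)}}{2 \sqrt{17 + \left(\left(-5\right) 6 + 6\right) \left(-3\right) \left(-5\right)}} = 11177 - \frac{47 + \sqrt{17 + \left(-30 + 6\right) \left(-3\right) \left(-5\right)}}{2 \sqrt{17 + \left(-30 + 6\right) \left(-3\right) \left(-5\right)}} = 11177 - \frac{47 + \sqrt{17 + \left(-24\right) \left(-3\right) \left(-5\right)}}{2 \sqrt{17 + \left(-24\right) \left(-3\right) \left(-5\right)}} = 11177 - \frac{47 + \sqrt{17 + 72 \left(-5\right)}}{2 \sqrt{17 + 72 \left(-5\right)}} = 11177 - \frac{47 + \sqrt{17 - 360}}{2 \sqrt{17 - 360}} = 11177 - \frac{47 + \sqrt{-343}}{2 \sqrt{-343}} = 11177 - \frac{47 + 7 i \sqrt{7}}{2 \cdot 7 i \sqrt{7}} = 11177 - \frac{- \frac{i \sqrt{7}}{49} \left(47 + 7 i \sqrt{7}\right)}{2} = 11177 - - \frac{i \sqrt{7} \left(47 + 7 i \sqrt{7}\right)}{98} = 11177 + \frac{i \sqrt{7} \left(47 + 7 i \sqrt{7}\right)}{98} \approx 11177.0 + 1.2689 i$)
$- \frac{20623}{O} = - \frac{20623}{\frac{22353}{2} + \frac{47 i \sqrt{7}}{98}}$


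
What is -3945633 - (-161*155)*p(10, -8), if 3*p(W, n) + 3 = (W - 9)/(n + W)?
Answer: -23798573/6 ≈ -3.9664e+6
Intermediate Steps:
p(W, n) = -1 + (-9 + W)/(3*(W + n)) (p(W, n) = -1 + ((W - 9)/(n + W))/3 = -1 + ((-9 + W)/(W + n))/3 = -1 + (-9 + W)/(3*(W + n)))
-3945633 - (-161*155)*p(10, -8) = -3945633 - (-161*155)*(-3 - 1*(-8) - ⅔*10)/(10 - 8) = -3945633 - (-24955)*(-3 + 8 - 20/3)/2 = -3945633 - (-24955)*(½)*(-5/3) = -3945633 - (-24955)*(-5)/6 = -3945633 - 1*124775/6 = -3945633 - 124775/6 = -23798573/6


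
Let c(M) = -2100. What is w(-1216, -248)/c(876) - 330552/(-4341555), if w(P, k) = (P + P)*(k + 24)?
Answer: -1876544504/7235925 ≈ -259.34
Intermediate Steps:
w(P, k) = 2*P*(24 + k) (w(P, k) = (2*P)*(24 + k) = 2*P*(24 + k))
w(-1216, -248)/c(876) - 330552/(-4341555) = (2*(-1216)*(24 - 248))/(-2100) - 330552/(-4341555) = (2*(-1216)*(-224))*(-1/2100) - 330552*(-1/4341555) = 544768*(-1/2100) + 36728/482395 = -19456/75 + 36728/482395 = -1876544504/7235925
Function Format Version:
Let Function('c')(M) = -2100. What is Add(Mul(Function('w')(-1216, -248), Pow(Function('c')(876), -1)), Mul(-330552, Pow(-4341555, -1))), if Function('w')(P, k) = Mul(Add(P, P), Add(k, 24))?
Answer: Rational(-1876544504, 7235925) ≈ -259.34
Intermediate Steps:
Function('w')(P, k) = Mul(2, P, Add(24, k)) (Function('w')(P, k) = Mul(Mul(2, P), Add(24, k)) = Mul(2, P, Add(24, k)))
Add(Mul(Function('w')(-1216, -248), Pow(Function('c')(876), -1)), Mul(-330552, Pow(-4341555, -1))) = Add(Mul(Mul(2, -1216, Add(24, -248)), Pow(-2100, -1)), Mul(-330552, Pow(-4341555, -1))) = Add(Mul(Mul(2, -1216, -224), Rational(-1, 2100)), Mul(-330552, Rational(-1, 4341555))) = Add(Mul(544768, Rational(-1, 2100)), Rational(36728, 482395)) = Add(Rational(-19456, 75), Rational(36728, 482395)) = Rational(-1876544504, 7235925)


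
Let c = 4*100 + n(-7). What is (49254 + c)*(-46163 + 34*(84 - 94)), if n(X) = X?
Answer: -2308734441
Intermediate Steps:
c = 393 (c = 4*100 - 7 = 400 - 7 = 393)
(49254 + c)*(-46163 + 34*(84 - 94)) = (49254 + 393)*(-46163 + 34*(84 - 94)) = 49647*(-46163 + 34*(-10)) = 49647*(-46163 - 340) = 49647*(-46503) = -2308734441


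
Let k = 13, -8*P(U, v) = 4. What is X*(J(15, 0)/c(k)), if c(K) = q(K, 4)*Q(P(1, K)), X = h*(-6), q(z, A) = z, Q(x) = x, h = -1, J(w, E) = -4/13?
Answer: 48/169 ≈ 0.28402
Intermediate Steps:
J(w, E) = -4/13 (J(w, E) = -4*1/13 = -4/13)
P(U, v) = -½ (P(U, v) = -⅛*4 = -½)
X = 6 (X = -1*(-6) = 6)
c(K) = -K/2 (c(K) = K*(-½) = -K/2)
X*(J(15, 0)/c(k)) = 6*(-4/(13*((-½*13)))) = 6*(-4/(13*(-13/2))) = 6*(-4/13*(-2/13)) = 6*(8/169) = 48/169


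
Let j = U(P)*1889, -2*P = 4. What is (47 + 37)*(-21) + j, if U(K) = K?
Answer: -5542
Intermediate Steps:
P = -2 (P = -½*4 = -2)
j = -3778 (j = -2*1889 = -3778)
(47 + 37)*(-21) + j = (47 + 37)*(-21) - 3778 = 84*(-21) - 3778 = -1764 - 3778 = -5542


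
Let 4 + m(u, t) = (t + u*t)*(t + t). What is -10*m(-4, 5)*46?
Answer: 70840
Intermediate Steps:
m(u, t) = -4 + 2*t*(t + t*u) (m(u, t) = -4 + (t + u*t)*(t + t) = -4 + (t + t*u)*(2*t) = -4 + 2*t*(t + t*u))
-10*m(-4, 5)*46 = -10*(-4 + 2*5² + 2*(-4)*5²)*46 = -10*(-4 + 2*25 + 2*(-4)*25)*46 = -10*(-4 + 50 - 200)*46 = -10*(-154)*46 = 1540*46 = 70840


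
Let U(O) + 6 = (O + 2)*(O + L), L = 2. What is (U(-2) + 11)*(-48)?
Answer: -240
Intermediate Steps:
U(O) = -6 + (2 + O)**2 (U(O) = -6 + (O + 2)*(O + 2) = -6 + (2 + O)*(2 + O) = -6 + (2 + O)**2)
(U(-2) + 11)*(-48) = ((-2 + (-2)**2 + 4*(-2)) + 11)*(-48) = ((-2 + 4 - 8) + 11)*(-48) = (-6 + 11)*(-48) = 5*(-48) = -240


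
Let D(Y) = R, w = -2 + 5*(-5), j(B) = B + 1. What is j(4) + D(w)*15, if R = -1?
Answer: -10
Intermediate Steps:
j(B) = 1 + B
w = -27 (w = -2 - 25 = -27)
D(Y) = -1
j(4) + D(w)*15 = (1 + 4) - 1*15 = 5 - 15 = -10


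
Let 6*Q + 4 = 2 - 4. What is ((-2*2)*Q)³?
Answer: 64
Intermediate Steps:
Q = -1 (Q = -⅔ + (2 - 4)/6 = -⅔ + (⅙)*(-2) = -⅔ - ⅓ = -1)
((-2*2)*Q)³ = (-2*2*(-1))³ = (-4*(-1))³ = 4³ = 64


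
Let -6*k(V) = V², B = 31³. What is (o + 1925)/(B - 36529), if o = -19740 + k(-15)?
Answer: 35705/13476 ≈ 2.6495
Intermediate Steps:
B = 29791
k(V) = -V²/6
o = -39555/2 (o = -19740 - ⅙*(-15)² = -19740 - ⅙*225 = -19740 - 75/2 = -39555/2 ≈ -19778.)
(o + 1925)/(B - 36529) = (-39555/2 + 1925)/(29791 - 36529) = -35705/2/(-6738) = -35705/2*(-1/6738) = 35705/13476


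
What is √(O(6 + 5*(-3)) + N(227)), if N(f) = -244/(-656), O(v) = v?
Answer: I*√58015/82 ≈ 2.9374*I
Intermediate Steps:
N(f) = 61/164 (N(f) = -244*(-1/656) = 61/164)
√(O(6 + 5*(-3)) + N(227)) = √((6 + 5*(-3)) + 61/164) = √((6 - 15) + 61/164) = √(-9 + 61/164) = √(-1415/164) = I*√58015/82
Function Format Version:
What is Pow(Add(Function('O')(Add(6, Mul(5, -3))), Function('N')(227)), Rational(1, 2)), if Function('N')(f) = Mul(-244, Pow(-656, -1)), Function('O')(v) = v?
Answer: Mul(Rational(1, 82), I, Pow(58015, Rational(1, 2))) ≈ Mul(2.9374, I)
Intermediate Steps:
Function('N')(f) = Rational(61, 164) (Function('N')(f) = Mul(-244, Rational(-1, 656)) = Rational(61, 164))
Pow(Add(Function('O')(Add(6, Mul(5, -3))), Function('N')(227)), Rational(1, 2)) = Pow(Add(Add(6, Mul(5, -3)), Rational(61, 164)), Rational(1, 2)) = Pow(Add(Add(6, -15), Rational(61, 164)), Rational(1, 2)) = Pow(Add(-9, Rational(61, 164)), Rational(1, 2)) = Pow(Rational(-1415, 164), Rational(1, 2)) = Mul(Rational(1, 82), I, Pow(58015, Rational(1, 2)))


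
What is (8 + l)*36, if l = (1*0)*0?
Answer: 288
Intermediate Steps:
l = 0 (l = 0*0 = 0)
(8 + l)*36 = (8 + 0)*36 = 8*36 = 288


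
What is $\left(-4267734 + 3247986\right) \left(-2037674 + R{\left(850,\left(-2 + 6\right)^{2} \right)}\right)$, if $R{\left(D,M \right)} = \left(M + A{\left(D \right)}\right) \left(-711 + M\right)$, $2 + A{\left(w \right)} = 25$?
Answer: $2105554255692$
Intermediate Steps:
$A{\left(w \right)} = 23$ ($A{\left(w \right)} = -2 + 25 = 23$)
$R{\left(D,M \right)} = \left(-711 + M\right) \left(23 + M\right)$ ($R{\left(D,M \right)} = \left(M + 23\right) \left(-711 + M\right) = \left(23 + M\right) \left(-711 + M\right) = \left(-711 + M\right) \left(23 + M\right)$)
$\left(-4267734 + 3247986\right) \left(-2037674 + R{\left(850,\left(-2 + 6\right)^{2} \right)}\right) = \left(-4267734 + 3247986\right) \left(-2037674 - \left(16353 - \left(-2 + 6\right)^{4} + 688 \left(-2 + 6\right)^{2}\right)\right) = - 1019748 \left(-2037674 - \left(16353 - 256 + 11008\right)\right) = - 1019748 \left(-2037674 - \left(27361 - 256\right)\right) = - 1019748 \left(-2037674 - 27105\right) = \left(-1019748\right) \left(-2064779\right) = 2105554255692$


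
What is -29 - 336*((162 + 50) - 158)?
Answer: -18173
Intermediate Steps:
-29 - 336*((162 + 50) - 158) = -29 - 336*(212 - 158) = -29 - 336*54 = -29 - 18144 = -18173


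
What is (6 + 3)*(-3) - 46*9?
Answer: -441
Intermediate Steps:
(6 + 3)*(-3) - 46*9 = 9*(-3) - 414 = -27 - 414 = -441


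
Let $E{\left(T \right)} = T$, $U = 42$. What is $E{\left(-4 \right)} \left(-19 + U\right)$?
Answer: $-92$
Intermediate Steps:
$E{\left(-4 \right)} \left(-19 + U\right) = - 4 \left(-19 + 42\right) = \left(-4\right) 23 = -92$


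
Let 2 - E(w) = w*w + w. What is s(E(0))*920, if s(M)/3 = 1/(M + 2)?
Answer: 690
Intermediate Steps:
E(w) = 2 - w - w**2 (E(w) = 2 - (w*w + w) = 2 - (w**2 + w) = 2 - (w + w**2) = 2 + (-w - w**2) = 2 - w - w**2)
s(M) = 3/(2 + M) (s(M) = 3/(M + 2) = 3/(2 + M))
s(E(0))*920 = (3/(2 + (2 - 1*0 - 1*0**2)))*920 = (3/(2 + (2 + 0 - 1*0)))*920 = (3/(2 + (2 + 0 + 0)))*920 = (3/(2 + 2))*920 = (3/4)*920 = 690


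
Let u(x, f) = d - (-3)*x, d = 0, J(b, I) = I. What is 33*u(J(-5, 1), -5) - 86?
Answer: 13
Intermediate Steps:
u(x, f) = 3*x (u(x, f) = 0 - (-3)*x = 0 + 3*x = 3*x)
33*u(J(-5, 1), -5) - 86 = 33*(3*1) - 86 = 33*3 - 86 = 99 - 86 = 13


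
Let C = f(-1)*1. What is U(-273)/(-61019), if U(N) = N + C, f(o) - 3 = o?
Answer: 271/61019 ≈ 0.0044412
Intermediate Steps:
f(o) = 3 + o
C = 2 (C = (3 - 1)*1 = 2*1 = 2)
U(N) = 2 + N (U(N) = N + 2 = 2 + N)
U(-273)/(-61019) = (2 - 273)/(-61019) = -271*(-1/61019) = 271/61019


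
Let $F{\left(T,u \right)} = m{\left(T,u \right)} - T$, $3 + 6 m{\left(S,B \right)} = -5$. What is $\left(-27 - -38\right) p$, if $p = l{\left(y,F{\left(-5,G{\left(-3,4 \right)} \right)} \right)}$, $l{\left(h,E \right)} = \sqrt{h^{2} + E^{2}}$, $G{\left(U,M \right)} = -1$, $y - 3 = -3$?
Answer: $\frac{121}{3} \approx 40.333$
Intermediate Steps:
$y = 0$ ($y = 3 - 3 = 0$)
$m{\left(S,B \right)} = - \frac{4}{3}$ ($m{\left(S,B \right)} = - \frac{1}{2} + \frac{1}{6} \left(-5\right) = - \frac{1}{2} - \frac{5}{6} = - \frac{4}{3}$)
$F{\left(T,u \right)} = - \frac{4}{3} - T$
$l{\left(h,E \right)} = \sqrt{E^{2} + h^{2}}$
$p = \frac{11}{3}$ ($p = \sqrt{\left(- \frac{4}{3} - -5\right)^{2} + 0^{2}} = \sqrt{\left(- \frac{4}{3} + 5\right)^{2} + 0} = \sqrt{\left(\frac{11}{3}\right)^{2} + 0} = \sqrt{\frac{121}{9} + 0} = \sqrt{\frac{121}{9}} = \frac{11}{3} \approx 3.6667$)
$\left(-27 - -38\right) p = \left(-27 - -38\right) \frac{11}{3} = \left(-27 + 38\right) \frac{11}{3} = 11 \cdot \frac{11}{3} = \frac{121}{3}$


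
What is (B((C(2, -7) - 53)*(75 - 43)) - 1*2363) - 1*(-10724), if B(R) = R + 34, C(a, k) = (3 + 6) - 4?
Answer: 6859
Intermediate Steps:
C(a, k) = 5 (C(a, k) = 9 - 4 = 5)
B(R) = 34 + R
(B((C(2, -7) - 53)*(75 - 43)) - 1*2363) - 1*(-10724) = ((34 + (5 - 53)*(75 - 43)) - 1*2363) - 1*(-10724) = ((34 - 48*32) - 2363) + 10724 = ((34 - 1536) - 2363) + 10724 = (-1502 - 2363) + 10724 = -3865 + 10724 = 6859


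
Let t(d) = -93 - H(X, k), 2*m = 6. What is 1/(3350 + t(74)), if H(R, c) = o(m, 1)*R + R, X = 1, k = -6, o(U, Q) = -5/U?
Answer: 3/9773 ≈ 0.00030697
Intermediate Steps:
m = 3 (m = (1/2)*6 = 3)
H(R, c) = -2*R/3 (H(R, c) = (-5/3)*R + R = (-5*1/3)*R + R = -5*R/3 + R = -2*R/3)
t(d) = -277/3 (t(d) = -93 - (-2)/3 = -93 - 1*(-2/3) = -93 + 2/3 = -277/3)
1/(3350 + t(74)) = 1/(3350 - 277/3) = 1/(9773/3) = 3/9773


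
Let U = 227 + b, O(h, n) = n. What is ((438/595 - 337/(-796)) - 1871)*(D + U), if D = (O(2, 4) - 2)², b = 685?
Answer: -202800993253/118405 ≈ -1.7128e+6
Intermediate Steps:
U = 912 (U = 227 + 685 = 912)
D = 4 (D = (4 - 2)² = 2² = 4)
((438/595 - 337/(-796)) - 1871)*(D + U) = ((438/595 - 337/(-796)) - 1871)*(4 + 912) = ((438*(1/595) - 337*(-1/796)) - 1871)*916 = ((438/595 + 337/796) - 1871)*916 = (549163/473620 - 1871)*916 = -885593857/473620*916 = -202800993253/118405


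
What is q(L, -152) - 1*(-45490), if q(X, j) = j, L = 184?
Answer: 45338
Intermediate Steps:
q(L, -152) - 1*(-45490) = -152 - 1*(-45490) = -152 + 45490 = 45338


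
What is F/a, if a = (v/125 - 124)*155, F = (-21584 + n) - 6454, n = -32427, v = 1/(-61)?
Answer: 30736375/9770177 ≈ 3.1459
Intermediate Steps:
v = -1/61 ≈ -0.016393
F = -60465 (F = (-21584 - 32427) - 6454 = -54011 - 6454 = -60465)
a = -29310531/1525 (a = (-1/61/125 - 124)*155 = (-1/61*1/125 - 124)*155 = (-1/7625 - 124)*155 = -945501/7625*155 = -29310531/1525 ≈ -19220.)
F/a = -60465/(-29310531/1525) = -60465*(-1525/29310531) = 30736375/9770177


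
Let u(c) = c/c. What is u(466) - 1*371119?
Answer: -371118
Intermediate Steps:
u(c) = 1
u(466) - 1*371119 = 1 - 1*371119 = 1 - 371119 = -371118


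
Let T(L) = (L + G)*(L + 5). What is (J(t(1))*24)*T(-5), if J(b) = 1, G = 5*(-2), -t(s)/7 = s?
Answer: 0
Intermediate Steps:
t(s) = -7*s
G = -10
T(L) = (-10 + L)*(5 + L) (T(L) = (L - 10)*(L + 5) = (-10 + L)*(5 + L))
(J(t(1))*24)*T(-5) = (1*24)*(-50 + (-5)² - 5*(-5)) = 24*(-50 + 25 + 25) = 24*0 = 0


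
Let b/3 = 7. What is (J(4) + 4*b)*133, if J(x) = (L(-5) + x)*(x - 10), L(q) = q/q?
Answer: 7182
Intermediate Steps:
b = 21 (b = 3*7 = 21)
L(q) = 1
J(x) = (1 + x)*(-10 + x) (J(x) = (1 + x)*(x - 10) = (1 + x)*(-10 + x))
(J(4) + 4*b)*133 = ((-10 + 4² - 9*4) + 4*21)*133 = ((-10 + 16 - 36) + 84)*133 = (-30 + 84)*133 = 54*133 = 7182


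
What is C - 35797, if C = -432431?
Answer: -468228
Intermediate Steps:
C - 35797 = -432431 - 35797 = -468228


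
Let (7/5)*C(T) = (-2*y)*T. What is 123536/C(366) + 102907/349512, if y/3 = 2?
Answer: -12499223471/319803480 ≈ -39.084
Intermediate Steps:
y = 6 (y = 3*2 = 6)
C(T) = -60*T/7 (C(T) = 5*((-2*6)*T)/7 = 5*(-12*T)/7 = -60*T/7)
123536/C(366) + 102907/349512 = 123536/((-60/7*366)) + 102907/349512 = 123536/(-21960/7) + 102907*(1/349512) = 123536*(-7/21960) + 102907/349512 = -108094/2745 + 102907/349512 = -12499223471/319803480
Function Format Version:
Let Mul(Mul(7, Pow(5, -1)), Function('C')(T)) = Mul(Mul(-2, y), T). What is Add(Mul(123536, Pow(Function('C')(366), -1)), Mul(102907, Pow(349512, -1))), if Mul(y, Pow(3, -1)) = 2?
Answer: Rational(-12499223471, 319803480) ≈ -39.084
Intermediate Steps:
y = 6 (y = Mul(3, 2) = 6)
Function('C')(T) = Mul(Rational(-60, 7), T) (Function('C')(T) = Mul(Rational(5, 7), Mul(Mul(-2, 6), T)) = Mul(Rational(5, 7), Mul(-12, T)) = Mul(Rational(-60, 7), T))
Add(Mul(123536, Pow(Function('C')(366), -1)), Mul(102907, Pow(349512, -1))) = Add(Mul(123536, Pow(Mul(Rational(-60, 7), 366), -1)), Mul(102907, Pow(349512, -1))) = Add(Mul(123536, Pow(Rational(-21960, 7), -1)), Mul(102907, Rational(1, 349512))) = Add(Mul(123536, Rational(-7, 21960)), Rational(102907, 349512)) = Add(Rational(-108094, 2745), Rational(102907, 349512)) = Rational(-12499223471, 319803480)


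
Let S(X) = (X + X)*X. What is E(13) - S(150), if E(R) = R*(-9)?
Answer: -45117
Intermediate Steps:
E(R) = -9*R
S(X) = 2*X**2 (S(X) = (2*X)*X = 2*X**2)
E(13) - S(150) = -9*13 - 2*150**2 = -117 - 2*22500 = -117 - 1*45000 = -117 - 45000 = -45117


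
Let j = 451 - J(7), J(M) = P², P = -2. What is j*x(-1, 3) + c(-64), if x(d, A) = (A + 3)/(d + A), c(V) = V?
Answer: 1277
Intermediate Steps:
J(M) = 4 (J(M) = (-2)² = 4)
j = 447 (j = 451 - 1*4 = 451 - 4 = 447)
x(d, A) = (3 + A)/(A + d)
j*x(-1, 3) + c(-64) = 447*((3 + 3)/(3 - 1)) - 64 = 447*(6/2) - 64 = 447*((½)*6) - 64 = 447*3 - 64 = 1341 - 64 = 1277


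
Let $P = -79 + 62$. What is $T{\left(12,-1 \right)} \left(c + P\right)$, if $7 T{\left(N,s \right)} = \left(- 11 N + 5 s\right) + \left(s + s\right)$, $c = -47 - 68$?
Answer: $\frac{18348}{7} \approx 2621.1$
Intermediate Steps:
$c = -115$ ($c = -47 - 68 = -115$)
$T{\left(N,s \right)} = s - \frac{11 N}{7}$ ($T{\left(N,s \right)} = \frac{\left(- 11 N + 5 s\right) + \left(s + s\right)}{7} = \frac{\left(- 11 N + 5 s\right) + 2 s}{7} = \frac{- 11 N + 7 s}{7} = s - \frac{11 N}{7}$)
$P = -17$
$T{\left(12,-1 \right)} \left(c + P\right) = \left(-1 - \frac{132}{7}\right) \left(-115 - 17\right) = \left(-1 - \frac{132}{7}\right) \left(-132\right) = \left(- \frac{139}{7}\right) \left(-132\right) = \frac{18348}{7}$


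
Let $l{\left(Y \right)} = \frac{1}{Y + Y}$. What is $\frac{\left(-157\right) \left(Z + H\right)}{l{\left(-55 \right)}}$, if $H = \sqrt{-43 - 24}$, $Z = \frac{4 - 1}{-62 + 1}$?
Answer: $- \frac{51810}{61} + 17270 i \sqrt{67} \approx -849.34 + 1.4136 \cdot 10^{5} i$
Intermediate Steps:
$Z = - \frac{3}{61}$ ($Z = \frac{3}{-61} = 3 \left(- \frac{1}{61}\right) = - \frac{3}{61} \approx -0.04918$)
$H = i \sqrt{67}$ ($H = \sqrt{-67} = i \sqrt{67} \approx 8.1853 i$)
$l{\left(Y \right)} = \frac{1}{2 Y}$
$\frac{\left(-157\right) \left(Z + H\right)}{l{\left(-55 \right)}} = \frac{\left(-157\right) \left(- \frac{3}{61} + i \sqrt{67}\right)}{\frac{1}{2} \frac{1}{-55}} = \frac{\frac{471}{61} - 157 i \sqrt{67}}{\frac{1}{2} \left(- \frac{1}{55}\right)} = \frac{\frac{471}{61} - 157 i \sqrt{67}}{- \frac{1}{110}} = \left(\frac{471}{61} - 157 i \sqrt{67}\right) \left(-110\right) = - \frac{51810}{61} + 17270 i \sqrt{67}$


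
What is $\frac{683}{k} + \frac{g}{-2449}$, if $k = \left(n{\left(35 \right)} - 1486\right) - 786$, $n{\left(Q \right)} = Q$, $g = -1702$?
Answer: $\frac{2134707}{5478413} \approx 0.38966$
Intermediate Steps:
$k = -2237$ ($k = \left(35 - 1486\right) - 786 = -1451 - 786 = -2237$)
$\frac{683}{k} + \frac{g}{-2449} = \frac{683}{-2237} - \frac{1702}{-2449} = 683 \left(- \frac{1}{2237}\right) - - \frac{1702}{2449} = - \frac{683}{2237} + \frac{1702}{2449} = \frac{2134707}{5478413}$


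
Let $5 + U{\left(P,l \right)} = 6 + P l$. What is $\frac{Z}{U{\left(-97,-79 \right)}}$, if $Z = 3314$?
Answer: $\frac{1657}{3832} \approx 0.43241$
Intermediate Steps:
$U{\left(P,l \right)} = 1 + P l$ ($U{\left(P,l \right)} = -5 + \left(6 + P l\right) = 1 + P l$)
$\frac{Z}{U{\left(-97,-79 \right)}} = \frac{3314}{1 - -7663} = \frac{3314}{1 + 7663} = \frac{3314}{7664} = 3314 \cdot \frac{1}{7664} = \frac{1657}{3832}$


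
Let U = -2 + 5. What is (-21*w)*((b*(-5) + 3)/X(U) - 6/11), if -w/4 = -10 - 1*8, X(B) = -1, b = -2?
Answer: 225288/11 ≈ 20481.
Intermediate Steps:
U = 3
w = 72 (w = -4*(-10 - 1*8) = -4*(-10 - 8) = -4*(-18) = 72)
(-21*w)*((b*(-5) + 3)/X(U) - 6/11) = (-21*72)*((-2*(-5) + 3)/(-1) - 6/11) = -1512*((10 + 3)*(-1) - 6*1/11) = -1512*(13*(-1) - 6/11) = -1512*(-13 - 6/11) = -1512*(-149/11) = 225288/11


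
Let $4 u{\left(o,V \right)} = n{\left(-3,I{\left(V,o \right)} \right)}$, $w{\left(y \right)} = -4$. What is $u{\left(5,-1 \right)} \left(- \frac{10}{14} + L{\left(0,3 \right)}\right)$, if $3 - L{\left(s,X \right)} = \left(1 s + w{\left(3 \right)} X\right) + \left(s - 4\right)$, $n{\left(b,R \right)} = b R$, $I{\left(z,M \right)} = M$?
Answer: $- \frac{480}{7} \approx -68.571$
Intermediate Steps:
$n{\left(b,R \right)} = R b$
$u{\left(o,V \right)} = - \frac{3 o}{4}$ ($u{\left(o,V \right)} = \frac{o \left(-3\right)}{4} = \frac{\left(-3\right) o}{4} = - \frac{3 o}{4}$)
$L{\left(s,X \right)} = 7 - 2 s + 4 X$ ($L{\left(s,X \right)} = 3 - \left(\left(1 s - 4 X\right) + \left(s - 4\right)\right) = 3 - \left(\left(s - 4 X\right) + \left(s - 4\right)\right) = 3 - \left(\left(s - 4 X\right) + \left(-4 + s\right)\right) = 3 - \left(-4 - 4 X + 2 s\right) = 3 + \left(4 - 2 s + 4 X\right) = 7 - 2 s + 4 X$)
$u{\left(5,-1 \right)} \left(- \frac{10}{14} + L{\left(0,3 \right)}\right) = \left(- \frac{3}{4}\right) 5 \left(- \frac{10}{14} + \left(7 - 0 + 4 \cdot 3\right)\right) = - \frac{15 \left(\left(-10\right) \frac{1}{14} + \left(7 + 0 + 12\right)\right)}{4} = - \frac{15 \left(- \frac{5}{7} + 19\right)}{4} = \left(- \frac{15}{4}\right) \frac{128}{7} = - \frac{480}{7}$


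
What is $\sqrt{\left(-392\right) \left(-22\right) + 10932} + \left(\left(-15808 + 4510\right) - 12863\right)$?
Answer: $-24161 + 2 \sqrt{4889} \approx -24021.0$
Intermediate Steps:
$\sqrt{\left(-392\right) \left(-22\right) + 10932} + \left(\left(-15808 + 4510\right) - 12863\right) = \sqrt{8624 + 10932} - 24161 = \sqrt{19556} - 24161 = 2 \sqrt{4889} - 24161 = -24161 + 2 \sqrt{4889}$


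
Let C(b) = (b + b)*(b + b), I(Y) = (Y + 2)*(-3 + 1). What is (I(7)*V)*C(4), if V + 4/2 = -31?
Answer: 38016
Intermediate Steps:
V = -33 (V = -2 - 31 = -33)
I(Y) = -4 - 2*Y (I(Y) = (2 + Y)*(-2) = -4 - 2*Y)
C(b) = 4*b**2 (C(b) = (2*b)*(2*b) = 4*b**2)
(I(7)*V)*C(4) = ((-4 - 2*7)*(-33))*(4*4**2) = ((-4 - 14)*(-33))*(4*16) = -18*(-33)*64 = 594*64 = 38016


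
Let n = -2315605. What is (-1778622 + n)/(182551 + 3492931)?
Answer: -4094227/3675482 ≈ -1.1139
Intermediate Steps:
(-1778622 + n)/(182551 + 3492931) = (-1778622 - 2315605)/(182551 + 3492931) = -4094227/3675482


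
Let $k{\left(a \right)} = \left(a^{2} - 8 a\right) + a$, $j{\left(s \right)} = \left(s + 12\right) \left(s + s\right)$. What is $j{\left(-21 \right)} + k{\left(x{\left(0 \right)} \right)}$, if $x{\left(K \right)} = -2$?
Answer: $396$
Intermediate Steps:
$j{\left(s \right)} = 2 s \left(12 + s\right)$ ($j{\left(s \right)} = \left(12 + s\right) 2 s = 2 s \left(12 + s\right)$)
$k{\left(a \right)} = a^{2} - 7 a$
$j{\left(-21 \right)} + k{\left(x{\left(0 \right)} \right)} = 2 \left(-21\right) \left(12 - 21\right) - 2 \left(-7 - 2\right) = 2 \left(-21\right) \left(-9\right) - -18 = 378 + 18 = 396$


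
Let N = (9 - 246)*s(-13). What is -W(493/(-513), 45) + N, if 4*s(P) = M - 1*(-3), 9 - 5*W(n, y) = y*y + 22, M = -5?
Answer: 5261/10 ≈ 526.10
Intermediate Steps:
W(n, y) = -13/5 - y²/5 (W(n, y) = 9/5 - (y*y + 22)/5 = 9/5 - (y² + 22)/5 = 9/5 - (22 + y²)/5 = 9/5 + (-22/5 - y²/5) = -13/5 - y²/5)
s(P) = -½ (s(P) = (-5 - 1*(-3))/4 = (-5 + 3)/4 = (¼)*(-2) = -½)
N = 237/2 (N = (9 - 246)*(-½) = -237*(-½) = 237/2 ≈ 118.50)
-W(493/(-513), 45) + N = -(-13/5 - ⅕*45²) + 237/2 = -(-13/5 - ⅕*2025) + 237/2 = -(-13/5 - 405) + 237/2 = -1*(-2038/5) + 237/2 = 2038/5 + 237/2 = 5261/10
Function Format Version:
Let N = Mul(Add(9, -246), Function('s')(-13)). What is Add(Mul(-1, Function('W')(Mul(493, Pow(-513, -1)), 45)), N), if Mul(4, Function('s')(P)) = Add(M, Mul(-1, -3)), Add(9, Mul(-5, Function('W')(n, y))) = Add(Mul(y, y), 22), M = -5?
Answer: Rational(5261, 10) ≈ 526.10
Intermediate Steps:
Function('W')(n, y) = Add(Rational(-13, 5), Mul(Rational(-1, 5), Pow(y, 2))) (Function('W')(n, y) = Add(Rational(9, 5), Mul(Rational(-1, 5), Add(Mul(y, y), 22))) = Add(Rational(9, 5), Mul(Rational(-1, 5), Add(Pow(y, 2), 22))) = Add(Rational(9, 5), Mul(Rational(-1, 5), Add(22, Pow(y, 2)))) = Add(Rational(9, 5), Add(Rational(-22, 5), Mul(Rational(-1, 5), Pow(y, 2)))) = Add(Rational(-13, 5), Mul(Rational(-1, 5), Pow(y, 2))))
Function('s')(P) = Rational(-1, 2) (Function('s')(P) = Mul(Rational(1, 4), Add(-5, Mul(-1, -3))) = Mul(Rational(1, 4), Add(-5, 3)) = Mul(Rational(1, 4), -2) = Rational(-1, 2))
N = Rational(237, 2) (N = Mul(Add(9, -246), Rational(-1, 2)) = Mul(-237, Rational(-1, 2)) = Rational(237, 2) ≈ 118.50)
Add(Mul(-1, Function('W')(Mul(493, Pow(-513, -1)), 45)), N) = Add(Mul(-1, Add(Rational(-13, 5), Mul(Rational(-1, 5), Pow(45, 2)))), Rational(237, 2)) = Add(Mul(-1, Add(Rational(-13, 5), Mul(Rational(-1, 5), 2025))), Rational(237, 2)) = Add(Mul(-1, Add(Rational(-13, 5), -405)), Rational(237, 2)) = Add(Mul(-1, Rational(-2038, 5)), Rational(237, 2)) = Add(Rational(2038, 5), Rational(237, 2)) = Rational(5261, 10)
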